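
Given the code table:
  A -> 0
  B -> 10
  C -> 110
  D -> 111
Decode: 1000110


Decoding:
10 -> B
0 -> A
0 -> A
110 -> C


Result: BAAC


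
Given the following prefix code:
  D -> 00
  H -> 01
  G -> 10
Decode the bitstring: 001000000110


Decoding step by step:
Bits 00 -> D
Bits 10 -> G
Bits 00 -> D
Bits 00 -> D
Bits 01 -> H
Bits 10 -> G


Decoded message: DGDDHG


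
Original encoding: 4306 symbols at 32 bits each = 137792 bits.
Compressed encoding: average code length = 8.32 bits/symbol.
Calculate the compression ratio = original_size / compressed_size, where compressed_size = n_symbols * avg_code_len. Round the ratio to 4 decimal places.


original_size = n_symbols * orig_bits = 4306 * 32 = 137792 bits
compressed_size = n_symbols * avg_code_len = 4306 * 8.32 = 35825.92 bits
ratio = original_size / compressed_size = 137792 / 35825.92 = 3.8462

Compression ratio = 3.8462


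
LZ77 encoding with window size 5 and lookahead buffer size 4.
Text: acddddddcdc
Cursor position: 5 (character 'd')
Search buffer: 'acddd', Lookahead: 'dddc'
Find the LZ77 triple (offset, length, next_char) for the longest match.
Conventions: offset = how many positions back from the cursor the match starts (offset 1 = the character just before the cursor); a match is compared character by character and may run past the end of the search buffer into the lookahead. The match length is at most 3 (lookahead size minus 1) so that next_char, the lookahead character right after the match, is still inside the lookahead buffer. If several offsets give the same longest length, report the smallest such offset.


Try each offset into the search buffer:
  offset=1 (pos 4, char 'd'): match length 3
  offset=2 (pos 3, char 'd'): match length 3
  offset=3 (pos 2, char 'd'): match length 3
  offset=4 (pos 1, char 'c'): match length 0
  offset=5 (pos 0, char 'a'): match length 0
Longest match has length 3, found at offsets 1, 2, 3; take the smallest, offset 1.
next_char = character at position 5 + 3 = 8 -> 'c'

Best match: offset=1, length=3 (matching 'ddd' starting at position 4)
LZ77 triple: (1, 3, 'c')


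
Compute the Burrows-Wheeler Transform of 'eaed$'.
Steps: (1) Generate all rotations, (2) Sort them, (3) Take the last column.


Rotations (sorted):
  0: $eaed -> last char: d
  1: aed$e -> last char: e
  2: d$eae -> last char: e
  3: eaed$ -> last char: $
  4: ed$ea -> last char: a


BWT = dee$a


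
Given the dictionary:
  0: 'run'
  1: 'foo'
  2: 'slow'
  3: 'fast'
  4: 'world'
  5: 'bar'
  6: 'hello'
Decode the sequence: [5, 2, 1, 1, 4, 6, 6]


Look up each index in the dictionary:
  5 -> 'bar'
  2 -> 'slow'
  1 -> 'foo'
  1 -> 'foo'
  4 -> 'world'
  6 -> 'hello'
  6 -> 'hello'

Decoded: "bar slow foo foo world hello hello"


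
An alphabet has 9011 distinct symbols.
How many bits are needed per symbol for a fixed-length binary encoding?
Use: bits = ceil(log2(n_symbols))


log2(9011) = 13.1375
Bracket: 2^13 = 8192 < 9011 <= 2^14 = 16384
So ceil(log2(9011)) = 14

bits = ceil(log2(9011)) = ceil(13.1375) = 14 bits


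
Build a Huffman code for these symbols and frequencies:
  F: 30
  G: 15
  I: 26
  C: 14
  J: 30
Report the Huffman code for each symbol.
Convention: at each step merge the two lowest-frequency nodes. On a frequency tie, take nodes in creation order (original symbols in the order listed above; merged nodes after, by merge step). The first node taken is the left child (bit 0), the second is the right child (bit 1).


Huffman tree construction:
Step 1: Merge C(14) + G(15) = 29
Step 2: Merge I(26) + (C+G)(29) = 55
Step 3: Merge F(30) + J(30) = 60
Step 4: Merge (I+(C+G))(55) + (F+J)(60) = 115
Read each symbol's code off the tree from the root (left child = 0, right child = 1).

Codes:
  F: 10 (length 2)
  G: 011 (length 3)
  I: 00 (length 2)
  C: 010 (length 3)
  J: 11 (length 2)
Average code length: 259/115 = 2.2522 bits/symbol


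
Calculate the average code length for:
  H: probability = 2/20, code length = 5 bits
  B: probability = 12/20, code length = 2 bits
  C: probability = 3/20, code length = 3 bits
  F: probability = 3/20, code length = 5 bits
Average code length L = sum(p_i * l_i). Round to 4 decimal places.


Weighted contributions p_i * l_i:
  H: (2/20) * 5 = 10/20
  B: (12/20) * 2 = 24/20
  C: (3/20) * 3 = 9/20
  F: (3/20) * 5 = 15/20
Sum = (10 + 24 + 9 + 15)/20 = 58/20

L = 58/20 = 2.9000 bits/symbol


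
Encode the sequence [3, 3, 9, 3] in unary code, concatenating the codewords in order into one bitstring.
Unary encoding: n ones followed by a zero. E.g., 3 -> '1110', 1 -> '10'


Encode each number as n ones followed by a terminating 0:
  3 -> 1110 (4 bits)
  3 -> 1110 (4 bits)
  9 -> 1111111110 (10 bits)
  3 -> 1110 (4 bits)
Total length = 4 + 4 + 10 + 4 = 22 bits.

Unary([3, 3, 9, 3]) = 1110111011111111101110 (22 bits)


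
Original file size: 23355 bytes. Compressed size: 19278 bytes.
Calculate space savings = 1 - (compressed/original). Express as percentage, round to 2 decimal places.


ratio = compressed/original = 19278/23355 = 0.825434
savings = 1 - ratio = 1 - 0.825434 = 0.174566
as a percentage: 0.174566 * 100 = 17.46%

Space savings = 1 - 19278/23355 = 17.46%


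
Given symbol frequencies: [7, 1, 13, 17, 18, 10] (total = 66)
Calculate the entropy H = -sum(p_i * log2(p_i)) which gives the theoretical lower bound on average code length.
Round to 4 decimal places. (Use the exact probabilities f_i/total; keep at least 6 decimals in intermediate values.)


Per-symbol terms -p_i * log2(p_i) with p_i = f_i/66:
  p = 7/66 = 0.106061: log2(p) = -3.237039, -p*log2(p) = 0.343322
  p = 1/66 = 0.015152: log2(p) = -6.044394, -p*log2(p) = 0.091582
  p = 13/66 = 0.196970: log2(p) = -2.343954, -p*log2(p) = 0.461688
  p = 17/66 = 0.257576: log2(p) = -1.956931, -p*log2(p) = 0.504058
  p = 18/66 = 0.272727: log2(p) = -1.874469, -p*log2(p) = 0.511219
  p = 10/66 = 0.151515: log2(p) = -2.722466, -p*log2(p) = 0.412495
H = 0.343322 + 0.091582 + 0.461688 + 0.504058 + 0.511219 + 0.412495 = 2.324364

H = 2.3244 bits/symbol


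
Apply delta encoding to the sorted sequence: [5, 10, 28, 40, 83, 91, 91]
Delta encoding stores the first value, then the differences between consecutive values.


First value: 5
Deltas:
  10 - 5 = 5
  28 - 10 = 18
  40 - 28 = 12
  83 - 40 = 43
  91 - 83 = 8
  91 - 91 = 0


Delta encoded: [5, 5, 18, 12, 43, 8, 0]


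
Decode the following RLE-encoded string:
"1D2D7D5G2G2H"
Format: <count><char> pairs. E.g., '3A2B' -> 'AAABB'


Expanding each <count><char> pair:
  1D -> 'D'
  2D -> 'DD'
  7D -> 'DDDDDDD'
  5G -> 'GGGGG'
  2G -> 'GG'
  2H -> 'HH'

Decoded = DDDDDDDDDDGGGGGGGHH


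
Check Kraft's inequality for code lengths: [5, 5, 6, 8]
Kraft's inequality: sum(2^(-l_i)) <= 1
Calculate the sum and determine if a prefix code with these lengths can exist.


Sum = 2^(-5) + 2^(-5) + 2^(-6) + 2^(-8)
    = 0.03125 + 0.03125 + 0.015625 + 0.00390625
    = 21/256 = 0.08203125
Since 0.08203125 <= 1, Kraft's inequality IS satisfied.
A prefix code with these lengths CAN exist.

Kraft sum = 0.08203125. Satisfied.


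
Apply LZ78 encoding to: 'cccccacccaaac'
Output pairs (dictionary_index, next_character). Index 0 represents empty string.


LZ78 encoding steps:
Dictionary: {0: ''}
Step 1: w='' (idx 0), next='c' -> output (0, 'c'), add 'c' as idx 1
Step 2: w='c' (idx 1), next='c' -> output (1, 'c'), add 'cc' as idx 2
Step 3: w='cc' (idx 2), next='a' -> output (2, 'a'), add 'cca' as idx 3
Step 4: w='cc' (idx 2), next='c' -> output (2, 'c'), add 'ccc' as idx 4
Step 5: w='' (idx 0), next='a' -> output (0, 'a'), add 'a' as idx 5
Step 6: w='a' (idx 5), next='a' -> output (5, 'a'), add 'aa' as idx 6
Step 7: w='c' (idx 1), end of input -> output (1, '')


Encoded: [(0, 'c'), (1, 'c'), (2, 'a'), (2, 'c'), (0, 'a'), (5, 'a'), (1, '')]


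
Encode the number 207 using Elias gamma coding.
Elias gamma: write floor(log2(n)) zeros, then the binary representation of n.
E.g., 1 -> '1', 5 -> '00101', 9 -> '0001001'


num_bits = floor(log2(207)) + 1 = 8
leading_zeros = num_bits - 1 = 7
binary(207) = 11001111

Elias gamma(207) = '0000000' + '11001111' = 000000011001111 (15 bits)


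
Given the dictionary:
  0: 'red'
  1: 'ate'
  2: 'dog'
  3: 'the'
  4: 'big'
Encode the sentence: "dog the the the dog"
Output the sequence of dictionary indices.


Look up each word in the dictionary:
  'dog' -> 2
  'the' -> 3
  'the' -> 3
  'the' -> 3
  'dog' -> 2

Encoded: [2, 3, 3, 3, 2]


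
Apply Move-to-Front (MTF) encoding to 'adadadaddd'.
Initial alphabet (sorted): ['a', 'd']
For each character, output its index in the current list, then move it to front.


MTF encoding:
'a': index 0 in ['a', 'd'] -> ['a', 'd']
'd': index 1 in ['a', 'd'] -> ['d', 'a']
'a': index 1 in ['d', 'a'] -> ['a', 'd']
'd': index 1 in ['a', 'd'] -> ['d', 'a']
'a': index 1 in ['d', 'a'] -> ['a', 'd']
'd': index 1 in ['a', 'd'] -> ['d', 'a']
'a': index 1 in ['d', 'a'] -> ['a', 'd']
'd': index 1 in ['a', 'd'] -> ['d', 'a']
'd': index 0 in ['d', 'a'] -> ['d', 'a']
'd': index 0 in ['d', 'a'] -> ['d', 'a']


Output: [0, 1, 1, 1, 1, 1, 1, 1, 0, 0]


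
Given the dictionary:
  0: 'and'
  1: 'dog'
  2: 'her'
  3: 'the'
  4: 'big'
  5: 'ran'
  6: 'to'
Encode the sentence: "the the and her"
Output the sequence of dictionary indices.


Look up each word in the dictionary:
  'the' -> 3
  'the' -> 3
  'and' -> 0
  'her' -> 2

Encoded: [3, 3, 0, 2]


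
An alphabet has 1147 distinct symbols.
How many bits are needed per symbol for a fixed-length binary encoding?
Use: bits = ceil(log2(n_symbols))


log2(1147) = 10.1636
Bracket: 2^10 = 1024 < 1147 <= 2^11 = 2048
So ceil(log2(1147)) = 11

bits = ceil(log2(1147)) = ceil(10.1636) = 11 bits


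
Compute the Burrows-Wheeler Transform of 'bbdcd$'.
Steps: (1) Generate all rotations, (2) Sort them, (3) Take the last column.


Rotations (sorted):
  0: $bbdcd -> last char: d
  1: bbdcd$ -> last char: $
  2: bdcd$b -> last char: b
  3: cd$bbd -> last char: d
  4: d$bbdc -> last char: c
  5: dcd$bb -> last char: b


BWT = d$bdcb


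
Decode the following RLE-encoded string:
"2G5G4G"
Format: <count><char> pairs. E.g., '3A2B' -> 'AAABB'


Expanding each <count><char> pair:
  2G -> 'GG'
  5G -> 'GGGGG'
  4G -> 'GGGG'

Decoded = GGGGGGGGGGG


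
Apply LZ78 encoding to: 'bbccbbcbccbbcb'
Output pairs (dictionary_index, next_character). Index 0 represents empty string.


LZ78 encoding steps:
Dictionary: {0: ''}
Step 1: w='' (idx 0), next='b' -> output (0, 'b'), add 'b' as idx 1
Step 2: w='b' (idx 1), next='c' -> output (1, 'c'), add 'bc' as idx 2
Step 3: w='' (idx 0), next='c' -> output (0, 'c'), add 'c' as idx 3
Step 4: w='b' (idx 1), next='b' -> output (1, 'b'), add 'bb' as idx 4
Step 5: w='c' (idx 3), next='b' -> output (3, 'b'), add 'cb' as idx 5
Step 6: w='c' (idx 3), next='c' -> output (3, 'c'), add 'cc' as idx 6
Step 7: w='bb' (idx 4), next='c' -> output (4, 'c'), add 'bbc' as idx 7
Step 8: w='b' (idx 1), end of input -> output (1, '')


Encoded: [(0, 'b'), (1, 'c'), (0, 'c'), (1, 'b'), (3, 'b'), (3, 'c'), (4, 'c'), (1, '')]


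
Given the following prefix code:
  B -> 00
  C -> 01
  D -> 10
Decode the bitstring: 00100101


Decoding step by step:
Bits 00 -> B
Bits 10 -> D
Bits 01 -> C
Bits 01 -> C


Decoded message: BDCC


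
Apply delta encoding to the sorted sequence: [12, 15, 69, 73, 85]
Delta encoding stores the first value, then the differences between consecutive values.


First value: 12
Deltas:
  15 - 12 = 3
  69 - 15 = 54
  73 - 69 = 4
  85 - 73 = 12


Delta encoded: [12, 3, 54, 4, 12]


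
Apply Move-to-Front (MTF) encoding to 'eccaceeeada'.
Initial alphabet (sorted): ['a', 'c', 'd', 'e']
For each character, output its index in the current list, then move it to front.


MTF encoding:
'e': index 3 in ['a', 'c', 'd', 'e'] -> ['e', 'a', 'c', 'd']
'c': index 2 in ['e', 'a', 'c', 'd'] -> ['c', 'e', 'a', 'd']
'c': index 0 in ['c', 'e', 'a', 'd'] -> ['c', 'e', 'a', 'd']
'a': index 2 in ['c', 'e', 'a', 'd'] -> ['a', 'c', 'e', 'd']
'c': index 1 in ['a', 'c', 'e', 'd'] -> ['c', 'a', 'e', 'd']
'e': index 2 in ['c', 'a', 'e', 'd'] -> ['e', 'c', 'a', 'd']
'e': index 0 in ['e', 'c', 'a', 'd'] -> ['e', 'c', 'a', 'd']
'e': index 0 in ['e', 'c', 'a', 'd'] -> ['e', 'c', 'a', 'd']
'a': index 2 in ['e', 'c', 'a', 'd'] -> ['a', 'e', 'c', 'd']
'd': index 3 in ['a', 'e', 'c', 'd'] -> ['d', 'a', 'e', 'c']
'a': index 1 in ['d', 'a', 'e', 'c'] -> ['a', 'd', 'e', 'c']


Output: [3, 2, 0, 2, 1, 2, 0, 0, 2, 3, 1]


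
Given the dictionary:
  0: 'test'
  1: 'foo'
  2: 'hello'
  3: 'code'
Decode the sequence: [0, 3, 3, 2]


Look up each index in the dictionary:
  0 -> 'test'
  3 -> 'code'
  3 -> 'code'
  2 -> 'hello'

Decoded: "test code code hello"


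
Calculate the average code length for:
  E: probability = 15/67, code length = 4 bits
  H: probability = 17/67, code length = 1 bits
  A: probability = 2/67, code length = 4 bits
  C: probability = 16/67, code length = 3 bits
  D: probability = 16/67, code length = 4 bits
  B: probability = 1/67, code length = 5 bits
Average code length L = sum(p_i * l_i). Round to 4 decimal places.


Weighted contributions p_i * l_i:
  E: (15/67) * 4 = 60/67
  H: (17/67) * 1 = 17/67
  A: (2/67) * 4 = 8/67
  C: (16/67) * 3 = 48/67
  D: (16/67) * 4 = 64/67
  B: (1/67) * 5 = 5/67
Sum = (60 + 17 + 8 + 48 + 64 + 5)/67 = 202/67

L = 202/67 = 3.0149 bits/symbol


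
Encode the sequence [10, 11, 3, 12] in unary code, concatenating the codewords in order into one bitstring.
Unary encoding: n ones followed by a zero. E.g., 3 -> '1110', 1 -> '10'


Encode each number as n ones followed by a terminating 0:
  10 -> 11111111110 (11 bits)
  11 -> 111111111110 (12 bits)
  3 -> 1110 (4 bits)
  12 -> 1111111111110 (13 bits)
Total length = 11 + 12 + 4 + 13 = 40 bits.

Unary([10, 11, 3, 12]) = 1111111111011111111111011101111111111110 (40 bits)


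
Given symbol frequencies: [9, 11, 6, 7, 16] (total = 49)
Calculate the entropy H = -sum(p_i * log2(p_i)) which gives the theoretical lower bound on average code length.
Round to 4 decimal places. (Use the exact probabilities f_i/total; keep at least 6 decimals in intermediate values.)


Per-symbol terms -p_i * log2(p_i) with p_i = f_i/49:
  p = 9/49 = 0.183673: log2(p) = -2.444785, -p*log2(p) = 0.449042
  p = 11/49 = 0.224490: log2(p) = -2.155278, -p*log2(p) = 0.483838
  p = 6/49 = 0.122449: log2(p) = -3.029747, -p*log2(p) = 0.370989
  p = 7/49 = 0.142857: log2(p) = -2.807355, -p*log2(p) = 0.401051
  p = 16/49 = 0.326531: log2(p) = -1.614710, -p*log2(p) = 0.527252
H = 0.449042 + 0.483838 + 0.370989 + 0.401051 + 0.527252 = 2.232172

H = 2.2322 bits/symbol


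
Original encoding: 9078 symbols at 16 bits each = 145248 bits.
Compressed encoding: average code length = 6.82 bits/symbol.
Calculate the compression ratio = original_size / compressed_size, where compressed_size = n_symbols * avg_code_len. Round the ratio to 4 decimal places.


original_size = n_symbols * orig_bits = 9078 * 16 = 145248 bits
compressed_size = n_symbols * avg_code_len = 9078 * 6.82 = 61911.96 bits
ratio = original_size / compressed_size = 145248 / 61911.96 = 2.346

Compression ratio = 2.346


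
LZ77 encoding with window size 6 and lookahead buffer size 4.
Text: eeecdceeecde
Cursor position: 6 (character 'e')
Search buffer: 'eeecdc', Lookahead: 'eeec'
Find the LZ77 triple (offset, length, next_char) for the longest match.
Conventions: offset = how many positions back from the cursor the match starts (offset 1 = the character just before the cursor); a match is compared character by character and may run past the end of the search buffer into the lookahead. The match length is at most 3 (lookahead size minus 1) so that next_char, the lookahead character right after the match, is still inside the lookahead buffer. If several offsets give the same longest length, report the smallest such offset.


Try each offset into the search buffer:
  offset=1 (pos 5, char 'c'): match length 0
  offset=2 (pos 4, char 'd'): match length 0
  offset=3 (pos 3, char 'c'): match length 0
  offset=4 (pos 2, char 'e'): match length 1
  offset=5 (pos 1, char 'e'): match length 2
  offset=6 (pos 0, char 'e'): match length 3
Longest match has length 3 at offset 6.
next_char = character at position 6 + 3 = 9 -> 'c'

Best match: offset=6, length=3 (matching 'eee' starting at position 0)
LZ77 triple: (6, 3, 'c')


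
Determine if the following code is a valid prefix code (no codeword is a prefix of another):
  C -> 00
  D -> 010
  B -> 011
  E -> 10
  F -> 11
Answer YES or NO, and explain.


Checking each pair (does one codeword prefix another?):
  C='00' vs D='010': no prefix
  C='00' vs B='011': no prefix
  C='00' vs E='10': no prefix
  C='00' vs F='11': no prefix
  D='010' vs C='00': no prefix
  D='010' vs B='011': no prefix
  D='010' vs E='10': no prefix
  D='010' vs F='11': no prefix
  B='011' vs C='00': no prefix
  B='011' vs D='010': no prefix
  B='011' vs E='10': no prefix
  B='011' vs F='11': no prefix
  E='10' vs C='00': no prefix
  E='10' vs D='010': no prefix
  E='10' vs B='011': no prefix
  E='10' vs F='11': no prefix
  F='11' vs C='00': no prefix
  F='11' vs D='010': no prefix
  F='11' vs B='011': no prefix
  F='11' vs E='10': no prefix
No violation found over all pairs.

YES -- this is a valid prefix code. No codeword is a prefix of any other codeword.


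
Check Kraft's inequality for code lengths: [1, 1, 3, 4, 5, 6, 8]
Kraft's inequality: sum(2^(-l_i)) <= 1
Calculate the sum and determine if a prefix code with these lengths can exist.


Sum = 2^(-1) + 2^(-1) + 2^(-3) + 2^(-4) + 2^(-5) + 2^(-6) + 2^(-8)
    = 0.5 + 0.5 + 0.125 + 0.0625 + 0.03125 + 0.015625 + 0.00390625
    = 317/256 = 1.23828125
Since 1.23828125 > 1, Kraft's inequality is NOT satisfied.
A prefix code with these lengths CANNOT exist.

Kraft sum = 1.23828125. Not satisfied.


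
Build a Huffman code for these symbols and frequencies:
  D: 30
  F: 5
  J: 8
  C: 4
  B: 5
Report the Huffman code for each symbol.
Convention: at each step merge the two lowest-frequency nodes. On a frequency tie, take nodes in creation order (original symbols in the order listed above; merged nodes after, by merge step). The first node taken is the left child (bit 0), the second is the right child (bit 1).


Huffman tree construction:
Step 1: Merge C(4) + F(5) = 9
Step 2: Merge B(5) + J(8) = 13
Step 3: Merge (C+F)(9) + (B+J)(13) = 22
Step 4: Merge ((C+F)+(B+J))(22) + D(30) = 52
Read each symbol's code off the tree from the root (left child = 0, right child = 1).

Codes:
  D: 1 (length 1)
  F: 001 (length 3)
  J: 011 (length 3)
  C: 000 (length 3)
  B: 010 (length 3)
Average code length: 96/52 = 1.8462 bits/symbol


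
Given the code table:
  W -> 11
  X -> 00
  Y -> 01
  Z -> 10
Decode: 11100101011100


Decoding:
11 -> W
10 -> Z
01 -> Y
01 -> Y
01 -> Y
11 -> W
00 -> X


Result: WZYYYWX


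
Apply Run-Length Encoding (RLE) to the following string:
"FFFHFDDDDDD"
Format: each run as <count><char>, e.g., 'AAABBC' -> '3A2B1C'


Scanning runs left to right:
  i=0: run of 'F' x 3 -> '3F'
  i=3: run of 'H' x 1 -> '1H'
  i=4: run of 'F' x 1 -> '1F'
  i=5: run of 'D' x 6 -> '6D'

RLE = 3F1H1F6D


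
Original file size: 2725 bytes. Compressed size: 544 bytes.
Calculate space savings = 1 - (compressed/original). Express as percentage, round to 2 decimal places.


ratio = compressed/original = 544/2725 = 0.199633
savings = 1 - ratio = 1 - 0.199633 = 0.800367
as a percentage: 0.800367 * 100 = 80.04%

Space savings = 1 - 544/2725 = 80.04%


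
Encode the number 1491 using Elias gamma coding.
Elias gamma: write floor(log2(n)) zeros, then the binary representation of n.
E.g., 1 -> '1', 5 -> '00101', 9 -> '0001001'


num_bits = floor(log2(1491)) + 1 = 11
leading_zeros = num_bits - 1 = 10
binary(1491) = 10111010011

Elias gamma(1491) = '0000000000' + '10111010011' = 000000000010111010011 (21 bits)


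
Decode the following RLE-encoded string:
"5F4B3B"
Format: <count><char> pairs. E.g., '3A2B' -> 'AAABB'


Expanding each <count><char> pair:
  5F -> 'FFFFF'
  4B -> 'BBBB'
  3B -> 'BBB'

Decoded = FFFFFBBBBBBB


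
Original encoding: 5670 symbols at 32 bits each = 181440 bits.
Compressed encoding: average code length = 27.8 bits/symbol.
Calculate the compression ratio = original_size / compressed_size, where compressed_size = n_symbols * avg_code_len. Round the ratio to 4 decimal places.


original_size = n_symbols * orig_bits = 5670 * 32 = 181440 bits
compressed_size = n_symbols * avg_code_len = 5670 * 27.8 = 157626.0 bits
ratio = original_size / compressed_size = 181440 / 157626.0 = 1.1511

Compression ratio = 1.1511


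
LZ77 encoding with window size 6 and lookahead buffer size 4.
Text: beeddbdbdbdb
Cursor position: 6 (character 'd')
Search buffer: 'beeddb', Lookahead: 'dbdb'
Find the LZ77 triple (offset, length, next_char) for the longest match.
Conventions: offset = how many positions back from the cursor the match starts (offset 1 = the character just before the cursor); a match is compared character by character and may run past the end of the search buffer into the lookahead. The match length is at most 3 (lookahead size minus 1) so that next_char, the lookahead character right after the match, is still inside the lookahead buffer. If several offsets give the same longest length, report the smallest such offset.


Try each offset into the search buffer:
  offset=1 (pos 5, char 'b'): match length 0
  offset=2 (pos 4, char 'd'): match length 3
  offset=3 (pos 3, char 'd'): match length 1
  offset=4 (pos 2, char 'e'): match length 0
  offset=5 (pos 1, char 'e'): match length 0
  offset=6 (pos 0, char 'b'): match length 0
Longest match has length 3 at offset 2.
next_char = character at position 6 + 3 = 9 -> 'b'

Best match: offset=2, length=3 (matching 'dbd' starting at position 4)
LZ77 triple: (2, 3, 'b')


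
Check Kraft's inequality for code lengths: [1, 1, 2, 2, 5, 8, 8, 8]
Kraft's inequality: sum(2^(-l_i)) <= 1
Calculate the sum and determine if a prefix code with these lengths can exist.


Sum = 2^(-1) + 2^(-1) + 2^(-2) + 2^(-2) + 2^(-5) + 2^(-8) + 2^(-8) + 2^(-8)
    = 0.5 + 0.5 + 0.25 + 0.25 + 0.03125 + 0.00390625 + 0.00390625 + 0.00390625
    = 395/256 = 1.54296875
Since 1.54296875 > 1, Kraft's inequality is NOT satisfied.
A prefix code with these lengths CANNOT exist.

Kraft sum = 1.54296875. Not satisfied.


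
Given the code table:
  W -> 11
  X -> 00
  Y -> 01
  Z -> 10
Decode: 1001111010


Decoding:
10 -> Z
01 -> Y
11 -> W
10 -> Z
10 -> Z


Result: ZYWZZ


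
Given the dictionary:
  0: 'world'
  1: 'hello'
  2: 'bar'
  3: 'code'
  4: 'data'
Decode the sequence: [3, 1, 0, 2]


Look up each index in the dictionary:
  3 -> 'code'
  1 -> 'hello'
  0 -> 'world'
  2 -> 'bar'

Decoded: "code hello world bar"


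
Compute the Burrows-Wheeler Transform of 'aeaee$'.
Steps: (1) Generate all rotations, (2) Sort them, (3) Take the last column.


Rotations (sorted):
  0: $aeaee -> last char: e
  1: aeaee$ -> last char: $
  2: aee$ae -> last char: e
  3: e$aeae -> last char: e
  4: eaee$a -> last char: a
  5: ee$aea -> last char: a


BWT = e$eeaa


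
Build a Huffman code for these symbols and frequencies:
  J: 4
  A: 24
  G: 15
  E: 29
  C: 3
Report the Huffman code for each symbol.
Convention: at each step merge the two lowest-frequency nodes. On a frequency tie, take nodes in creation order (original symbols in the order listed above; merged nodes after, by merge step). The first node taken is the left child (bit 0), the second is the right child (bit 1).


Huffman tree construction:
Step 1: Merge C(3) + J(4) = 7
Step 2: Merge (C+J)(7) + G(15) = 22
Step 3: Merge ((C+J)+G)(22) + A(24) = 46
Step 4: Merge E(29) + (((C+J)+G)+A)(46) = 75
Read each symbol's code off the tree from the root (left child = 0, right child = 1).

Codes:
  J: 1001 (length 4)
  A: 11 (length 2)
  G: 101 (length 3)
  E: 0 (length 1)
  C: 1000 (length 4)
Average code length: 150/75 = 2.0000 bits/symbol


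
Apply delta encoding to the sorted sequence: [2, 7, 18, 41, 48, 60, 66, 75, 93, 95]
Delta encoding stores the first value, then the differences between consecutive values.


First value: 2
Deltas:
  7 - 2 = 5
  18 - 7 = 11
  41 - 18 = 23
  48 - 41 = 7
  60 - 48 = 12
  66 - 60 = 6
  75 - 66 = 9
  93 - 75 = 18
  95 - 93 = 2


Delta encoded: [2, 5, 11, 23, 7, 12, 6, 9, 18, 2]


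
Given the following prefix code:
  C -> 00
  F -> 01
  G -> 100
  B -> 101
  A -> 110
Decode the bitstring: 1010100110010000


Decoding step by step:
Bits 101 -> B
Bits 01 -> F
Bits 00 -> C
Bits 110 -> A
Bits 01 -> F
Bits 00 -> C
Bits 00 -> C


Decoded message: BFCAFCC


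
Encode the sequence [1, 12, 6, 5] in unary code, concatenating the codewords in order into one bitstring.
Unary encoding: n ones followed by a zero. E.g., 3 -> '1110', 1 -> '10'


Encode each number as n ones followed by a terminating 0:
  1 -> 10 (2 bits)
  12 -> 1111111111110 (13 bits)
  6 -> 1111110 (7 bits)
  5 -> 111110 (6 bits)
Total length = 2 + 13 + 7 + 6 = 28 bits.

Unary([1, 12, 6, 5]) = 1011111111111101111110111110 (28 bits)


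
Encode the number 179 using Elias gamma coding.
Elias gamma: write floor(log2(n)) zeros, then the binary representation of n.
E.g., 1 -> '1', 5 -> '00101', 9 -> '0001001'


num_bits = floor(log2(179)) + 1 = 8
leading_zeros = num_bits - 1 = 7
binary(179) = 10110011

Elias gamma(179) = '0000000' + '10110011' = 000000010110011 (15 bits)


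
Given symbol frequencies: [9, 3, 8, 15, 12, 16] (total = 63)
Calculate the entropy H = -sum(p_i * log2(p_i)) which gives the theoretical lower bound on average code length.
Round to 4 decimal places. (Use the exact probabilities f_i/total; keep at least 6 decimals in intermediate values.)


Per-symbol terms -p_i * log2(p_i) with p_i = f_i/63:
  p = 9/63 = 0.142857: log2(p) = -2.807355, -p*log2(p) = 0.401051
  p = 3/63 = 0.047619: log2(p) = -4.392317, -p*log2(p) = 0.209158
  p = 8/63 = 0.126984: log2(p) = -2.977280, -p*log2(p) = 0.378067
  p = 15/63 = 0.238095: log2(p) = -2.070389, -p*log2(p) = 0.492950
  p = 12/63 = 0.190476: log2(p) = -2.392317, -p*log2(p) = 0.455680
  p = 16/63 = 0.253968: log2(p) = -1.977280, -p*log2(p) = 0.502166
H = 0.401051 + 0.209158 + 0.378067 + 0.492950 + 0.455680 + 0.502166 = 2.439072

H = 2.4391 bits/symbol


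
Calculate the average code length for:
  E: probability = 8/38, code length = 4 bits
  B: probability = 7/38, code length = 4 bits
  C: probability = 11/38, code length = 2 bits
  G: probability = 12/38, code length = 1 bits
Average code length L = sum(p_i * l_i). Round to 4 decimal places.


Weighted contributions p_i * l_i:
  E: (8/38) * 4 = 32/38
  B: (7/38) * 4 = 28/38
  C: (11/38) * 2 = 22/38
  G: (12/38) * 1 = 12/38
Sum = (32 + 28 + 22 + 12)/38 = 94/38

L = 94/38 = 2.4737 bits/symbol


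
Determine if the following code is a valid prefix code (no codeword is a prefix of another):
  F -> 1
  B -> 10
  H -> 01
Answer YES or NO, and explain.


Checking each pair (does one codeword prefix another?):
  F='1' vs B='10': prefix -- VIOLATION

NO -- this is NOT a valid prefix code. F (1) is a prefix of B (10).


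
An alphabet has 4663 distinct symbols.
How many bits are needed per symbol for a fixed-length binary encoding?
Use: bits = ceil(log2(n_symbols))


log2(4663) = 12.187
Bracket: 2^12 = 4096 < 4663 <= 2^13 = 8192
So ceil(log2(4663)) = 13

bits = ceil(log2(4663)) = ceil(12.187) = 13 bits


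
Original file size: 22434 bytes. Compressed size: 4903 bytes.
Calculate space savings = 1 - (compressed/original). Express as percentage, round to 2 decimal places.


ratio = compressed/original = 4903/22434 = 0.218552
savings = 1 - ratio = 1 - 0.218552 = 0.781448
as a percentage: 0.781448 * 100 = 78.14%

Space savings = 1 - 4903/22434 = 78.14%


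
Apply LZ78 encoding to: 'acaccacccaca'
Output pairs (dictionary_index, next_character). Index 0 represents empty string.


LZ78 encoding steps:
Dictionary: {0: ''}
Step 1: w='' (idx 0), next='a' -> output (0, 'a'), add 'a' as idx 1
Step 2: w='' (idx 0), next='c' -> output (0, 'c'), add 'c' as idx 2
Step 3: w='a' (idx 1), next='c' -> output (1, 'c'), add 'ac' as idx 3
Step 4: w='c' (idx 2), next='a' -> output (2, 'a'), add 'ca' as idx 4
Step 5: w='c' (idx 2), next='c' -> output (2, 'c'), add 'cc' as idx 5
Step 6: w='ca' (idx 4), next='c' -> output (4, 'c'), add 'cac' as idx 6
Step 7: w='a' (idx 1), end of input -> output (1, '')


Encoded: [(0, 'a'), (0, 'c'), (1, 'c'), (2, 'a'), (2, 'c'), (4, 'c'), (1, '')]


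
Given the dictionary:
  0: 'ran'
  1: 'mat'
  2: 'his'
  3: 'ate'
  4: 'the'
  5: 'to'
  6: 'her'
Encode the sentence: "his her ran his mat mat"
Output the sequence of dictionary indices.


Look up each word in the dictionary:
  'his' -> 2
  'her' -> 6
  'ran' -> 0
  'his' -> 2
  'mat' -> 1
  'mat' -> 1

Encoded: [2, 6, 0, 2, 1, 1]


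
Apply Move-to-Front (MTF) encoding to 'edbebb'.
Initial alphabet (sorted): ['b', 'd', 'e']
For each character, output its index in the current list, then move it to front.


MTF encoding:
'e': index 2 in ['b', 'd', 'e'] -> ['e', 'b', 'd']
'd': index 2 in ['e', 'b', 'd'] -> ['d', 'e', 'b']
'b': index 2 in ['d', 'e', 'b'] -> ['b', 'd', 'e']
'e': index 2 in ['b', 'd', 'e'] -> ['e', 'b', 'd']
'b': index 1 in ['e', 'b', 'd'] -> ['b', 'e', 'd']
'b': index 0 in ['b', 'e', 'd'] -> ['b', 'e', 'd']


Output: [2, 2, 2, 2, 1, 0]


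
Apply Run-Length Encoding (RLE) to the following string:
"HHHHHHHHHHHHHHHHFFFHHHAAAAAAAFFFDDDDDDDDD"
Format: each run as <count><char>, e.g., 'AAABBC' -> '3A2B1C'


Scanning runs left to right:
  i=0: run of 'H' x 16 -> '16H'
  i=16: run of 'F' x 3 -> '3F'
  i=19: run of 'H' x 3 -> '3H'
  i=22: run of 'A' x 7 -> '7A'
  i=29: run of 'F' x 3 -> '3F'
  i=32: run of 'D' x 9 -> '9D'

RLE = 16H3F3H7A3F9D


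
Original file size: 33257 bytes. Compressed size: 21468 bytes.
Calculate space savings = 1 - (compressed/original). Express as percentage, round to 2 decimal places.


ratio = compressed/original = 21468/33257 = 0.645518
savings = 1 - ratio = 1 - 0.645518 = 0.354482
as a percentage: 0.354482 * 100 = 35.45%

Space savings = 1 - 21468/33257 = 35.45%


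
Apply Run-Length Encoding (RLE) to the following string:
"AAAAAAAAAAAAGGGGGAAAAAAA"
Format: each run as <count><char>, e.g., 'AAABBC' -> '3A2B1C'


Scanning runs left to right:
  i=0: run of 'A' x 12 -> '12A'
  i=12: run of 'G' x 5 -> '5G'
  i=17: run of 'A' x 7 -> '7A'

RLE = 12A5G7A


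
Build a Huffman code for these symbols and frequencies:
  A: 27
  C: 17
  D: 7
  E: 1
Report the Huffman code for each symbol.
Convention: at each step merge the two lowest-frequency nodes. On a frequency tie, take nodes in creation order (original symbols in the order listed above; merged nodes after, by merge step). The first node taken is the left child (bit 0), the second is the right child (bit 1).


Huffman tree construction:
Step 1: Merge E(1) + D(7) = 8
Step 2: Merge (E+D)(8) + C(17) = 25
Step 3: Merge ((E+D)+C)(25) + A(27) = 52
Read each symbol's code off the tree from the root (left child = 0, right child = 1).

Codes:
  A: 1 (length 1)
  C: 01 (length 2)
  D: 001 (length 3)
  E: 000 (length 3)
Average code length: 85/52 = 1.6346 bits/symbol


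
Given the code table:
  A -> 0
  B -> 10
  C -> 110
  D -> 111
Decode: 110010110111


Decoding:
110 -> C
0 -> A
10 -> B
110 -> C
111 -> D


Result: CABCD


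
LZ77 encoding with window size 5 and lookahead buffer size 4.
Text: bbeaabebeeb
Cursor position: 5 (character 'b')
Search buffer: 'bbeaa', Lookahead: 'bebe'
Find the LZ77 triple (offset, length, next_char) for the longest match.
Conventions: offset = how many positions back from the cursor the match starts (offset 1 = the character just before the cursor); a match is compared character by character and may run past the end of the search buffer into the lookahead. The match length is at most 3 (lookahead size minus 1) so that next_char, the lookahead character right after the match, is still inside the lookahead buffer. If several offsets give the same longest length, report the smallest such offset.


Try each offset into the search buffer:
  offset=1 (pos 4, char 'a'): match length 0
  offset=2 (pos 3, char 'a'): match length 0
  offset=3 (pos 2, char 'e'): match length 0
  offset=4 (pos 1, char 'b'): match length 2
  offset=5 (pos 0, char 'b'): match length 1
Longest match has length 2 at offset 4.
next_char = character at position 5 + 2 = 7 -> 'b'

Best match: offset=4, length=2 (matching 'be' starting at position 1)
LZ77 triple: (4, 2, 'b')


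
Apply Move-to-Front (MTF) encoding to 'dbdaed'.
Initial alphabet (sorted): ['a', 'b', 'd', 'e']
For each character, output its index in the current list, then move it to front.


MTF encoding:
'd': index 2 in ['a', 'b', 'd', 'e'] -> ['d', 'a', 'b', 'e']
'b': index 2 in ['d', 'a', 'b', 'e'] -> ['b', 'd', 'a', 'e']
'd': index 1 in ['b', 'd', 'a', 'e'] -> ['d', 'b', 'a', 'e']
'a': index 2 in ['d', 'b', 'a', 'e'] -> ['a', 'd', 'b', 'e']
'e': index 3 in ['a', 'd', 'b', 'e'] -> ['e', 'a', 'd', 'b']
'd': index 2 in ['e', 'a', 'd', 'b'] -> ['d', 'e', 'a', 'b']


Output: [2, 2, 1, 2, 3, 2]


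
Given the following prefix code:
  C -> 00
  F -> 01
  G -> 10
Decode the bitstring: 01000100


Decoding step by step:
Bits 01 -> F
Bits 00 -> C
Bits 01 -> F
Bits 00 -> C


Decoded message: FCFC


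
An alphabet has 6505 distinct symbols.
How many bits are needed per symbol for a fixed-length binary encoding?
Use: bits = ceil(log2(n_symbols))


log2(6505) = 12.6673
Bracket: 2^12 = 4096 < 6505 <= 2^13 = 8192
So ceil(log2(6505)) = 13

bits = ceil(log2(6505)) = ceil(12.6673) = 13 bits


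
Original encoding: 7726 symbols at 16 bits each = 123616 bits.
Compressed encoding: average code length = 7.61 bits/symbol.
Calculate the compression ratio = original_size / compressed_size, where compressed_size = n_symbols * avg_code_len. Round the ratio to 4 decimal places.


original_size = n_symbols * orig_bits = 7726 * 16 = 123616 bits
compressed_size = n_symbols * avg_code_len = 7726 * 7.61 = 58794.86 bits
ratio = original_size / compressed_size = 123616 / 58794.86 = 2.1025

Compression ratio = 2.1025


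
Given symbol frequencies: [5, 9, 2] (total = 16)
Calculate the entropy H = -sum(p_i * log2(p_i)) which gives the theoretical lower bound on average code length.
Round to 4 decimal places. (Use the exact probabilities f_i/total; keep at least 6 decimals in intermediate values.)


Per-symbol terms -p_i * log2(p_i) with p_i = f_i/16:
  p = 5/16 = 0.312500: log2(p) = -1.678072, -p*log2(p) = 0.524397
  p = 9/16 = 0.562500: log2(p) = -0.830075, -p*log2(p) = 0.466917
  p = 2/16 = 0.125000: log2(p) = -3.000000, -p*log2(p) = 0.375000
H = 0.524397 + 0.466917 + 0.375000 = 1.366314

H = 1.3663 bits/symbol


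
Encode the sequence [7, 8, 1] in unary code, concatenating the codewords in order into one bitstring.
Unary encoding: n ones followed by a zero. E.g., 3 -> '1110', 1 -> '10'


Encode each number as n ones followed by a terminating 0:
  7 -> 11111110 (8 bits)
  8 -> 111111110 (9 bits)
  1 -> 10 (2 bits)
Total length = 8 + 9 + 2 = 19 bits.

Unary([7, 8, 1]) = 1111111011111111010 (19 bits)


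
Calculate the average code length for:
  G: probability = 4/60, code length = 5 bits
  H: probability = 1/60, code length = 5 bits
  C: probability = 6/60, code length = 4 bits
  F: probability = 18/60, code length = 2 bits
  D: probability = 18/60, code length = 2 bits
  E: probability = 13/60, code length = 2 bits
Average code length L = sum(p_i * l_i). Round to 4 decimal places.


Weighted contributions p_i * l_i:
  G: (4/60) * 5 = 20/60
  H: (1/60) * 5 = 5/60
  C: (6/60) * 4 = 24/60
  F: (18/60) * 2 = 36/60
  D: (18/60) * 2 = 36/60
  E: (13/60) * 2 = 26/60
Sum = (20 + 5 + 24 + 36 + 36 + 26)/60 = 147/60

L = 147/60 = 2.4500 bits/symbol


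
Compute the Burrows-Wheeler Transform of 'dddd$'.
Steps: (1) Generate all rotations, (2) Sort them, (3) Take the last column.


Rotations (sorted):
  0: $dddd -> last char: d
  1: d$ddd -> last char: d
  2: dd$dd -> last char: d
  3: ddd$d -> last char: d
  4: dddd$ -> last char: $


BWT = dddd$


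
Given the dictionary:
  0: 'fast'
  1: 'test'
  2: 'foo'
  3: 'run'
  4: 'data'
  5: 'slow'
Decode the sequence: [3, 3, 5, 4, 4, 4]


Look up each index in the dictionary:
  3 -> 'run'
  3 -> 'run'
  5 -> 'slow'
  4 -> 'data'
  4 -> 'data'
  4 -> 'data'

Decoded: "run run slow data data data"


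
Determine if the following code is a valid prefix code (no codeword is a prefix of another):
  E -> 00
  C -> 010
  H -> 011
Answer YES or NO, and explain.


Checking each pair (does one codeword prefix another?):
  E='00' vs C='010': no prefix
  E='00' vs H='011': no prefix
  C='010' vs E='00': no prefix
  C='010' vs H='011': no prefix
  H='011' vs E='00': no prefix
  H='011' vs C='010': no prefix
No violation found over all pairs.

YES -- this is a valid prefix code. No codeword is a prefix of any other codeword.


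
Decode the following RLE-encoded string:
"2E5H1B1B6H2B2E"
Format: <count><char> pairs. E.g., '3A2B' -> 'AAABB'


Expanding each <count><char> pair:
  2E -> 'EE'
  5H -> 'HHHHH'
  1B -> 'B'
  1B -> 'B'
  6H -> 'HHHHHH'
  2B -> 'BB'
  2E -> 'EE'

Decoded = EEHHHHHBBHHHHHHBBEE


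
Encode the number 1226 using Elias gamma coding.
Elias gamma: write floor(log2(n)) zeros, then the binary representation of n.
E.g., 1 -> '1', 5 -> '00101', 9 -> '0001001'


num_bits = floor(log2(1226)) + 1 = 11
leading_zeros = num_bits - 1 = 10
binary(1226) = 10011001010

Elias gamma(1226) = '0000000000' + '10011001010' = 000000000010011001010 (21 bits)


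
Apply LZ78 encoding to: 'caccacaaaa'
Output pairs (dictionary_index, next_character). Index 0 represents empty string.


LZ78 encoding steps:
Dictionary: {0: ''}
Step 1: w='' (idx 0), next='c' -> output (0, 'c'), add 'c' as idx 1
Step 2: w='' (idx 0), next='a' -> output (0, 'a'), add 'a' as idx 2
Step 3: w='c' (idx 1), next='c' -> output (1, 'c'), add 'cc' as idx 3
Step 4: w='a' (idx 2), next='c' -> output (2, 'c'), add 'ac' as idx 4
Step 5: w='a' (idx 2), next='a' -> output (2, 'a'), add 'aa' as idx 5
Step 6: w='aa' (idx 5), end of input -> output (5, '')


Encoded: [(0, 'c'), (0, 'a'), (1, 'c'), (2, 'c'), (2, 'a'), (5, '')]


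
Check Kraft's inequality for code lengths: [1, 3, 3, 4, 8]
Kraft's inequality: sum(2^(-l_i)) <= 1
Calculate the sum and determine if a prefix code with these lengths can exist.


Sum = 2^(-1) + 2^(-3) + 2^(-3) + 2^(-4) + 2^(-8)
    = 0.5 + 0.125 + 0.125 + 0.0625 + 0.00390625
    = 209/256 = 0.81640625
Since 0.81640625 <= 1, Kraft's inequality IS satisfied.
A prefix code with these lengths CAN exist.

Kraft sum = 0.81640625. Satisfied.


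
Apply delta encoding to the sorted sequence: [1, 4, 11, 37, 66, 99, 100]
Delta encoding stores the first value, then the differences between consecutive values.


First value: 1
Deltas:
  4 - 1 = 3
  11 - 4 = 7
  37 - 11 = 26
  66 - 37 = 29
  99 - 66 = 33
  100 - 99 = 1


Delta encoded: [1, 3, 7, 26, 29, 33, 1]


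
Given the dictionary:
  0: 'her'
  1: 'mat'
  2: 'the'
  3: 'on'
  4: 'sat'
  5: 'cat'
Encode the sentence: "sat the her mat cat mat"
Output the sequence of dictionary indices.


Look up each word in the dictionary:
  'sat' -> 4
  'the' -> 2
  'her' -> 0
  'mat' -> 1
  'cat' -> 5
  'mat' -> 1

Encoded: [4, 2, 0, 1, 5, 1]


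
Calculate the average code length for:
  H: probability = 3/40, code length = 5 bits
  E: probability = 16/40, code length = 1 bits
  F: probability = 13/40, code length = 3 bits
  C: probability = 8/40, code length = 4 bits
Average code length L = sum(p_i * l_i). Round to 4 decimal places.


Weighted contributions p_i * l_i:
  H: (3/40) * 5 = 15/40
  E: (16/40) * 1 = 16/40
  F: (13/40) * 3 = 39/40
  C: (8/40) * 4 = 32/40
Sum = (15 + 16 + 39 + 32)/40 = 102/40

L = 102/40 = 2.5500 bits/symbol


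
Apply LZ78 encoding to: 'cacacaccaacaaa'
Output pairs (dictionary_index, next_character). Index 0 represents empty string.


LZ78 encoding steps:
Dictionary: {0: ''}
Step 1: w='' (idx 0), next='c' -> output (0, 'c'), add 'c' as idx 1
Step 2: w='' (idx 0), next='a' -> output (0, 'a'), add 'a' as idx 2
Step 3: w='c' (idx 1), next='a' -> output (1, 'a'), add 'ca' as idx 3
Step 4: w='ca' (idx 3), next='c' -> output (3, 'c'), add 'cac' as idx 4
Step 5: w='ca' (idx 3), next='a' -> output (3, 'a'), add 'caa' as idx 5
Step 6: w='caa' (idx 5), next='a' -> output (5, 'a'), add 'caaa' as idx 6


Encoded: [(0, 'c'), (0, 'a'), (1, 'a'), (3, 'c'), (3, 'a'), (5, 'a')]
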